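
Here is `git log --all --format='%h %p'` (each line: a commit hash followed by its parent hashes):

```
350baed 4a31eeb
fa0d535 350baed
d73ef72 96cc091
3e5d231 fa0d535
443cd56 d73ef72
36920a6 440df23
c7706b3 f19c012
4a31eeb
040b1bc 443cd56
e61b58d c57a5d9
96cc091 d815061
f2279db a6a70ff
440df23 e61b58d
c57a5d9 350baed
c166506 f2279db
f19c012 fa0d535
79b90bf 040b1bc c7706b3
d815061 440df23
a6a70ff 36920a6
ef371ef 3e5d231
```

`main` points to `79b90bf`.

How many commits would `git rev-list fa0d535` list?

3

Walking parent pointers from fa0d535: reachable set = {350baed, 4a31eeb, fa0d535}.
That is 3 commits.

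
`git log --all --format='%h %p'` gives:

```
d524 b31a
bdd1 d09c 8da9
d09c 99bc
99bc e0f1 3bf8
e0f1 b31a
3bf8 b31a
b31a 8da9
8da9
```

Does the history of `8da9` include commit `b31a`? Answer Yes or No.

No

Ancestors of 8da9: {8da9}.
b31a is not in that set, so it is not an ancestor of 8da9.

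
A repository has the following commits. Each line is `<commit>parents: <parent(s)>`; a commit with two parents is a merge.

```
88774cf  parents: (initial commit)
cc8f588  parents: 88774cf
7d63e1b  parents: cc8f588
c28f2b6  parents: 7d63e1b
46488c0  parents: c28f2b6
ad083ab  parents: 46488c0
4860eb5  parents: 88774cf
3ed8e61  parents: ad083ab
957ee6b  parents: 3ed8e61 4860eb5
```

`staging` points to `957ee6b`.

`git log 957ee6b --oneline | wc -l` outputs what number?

9

Walking parent pointers from 957ee6b: reachable set = {3ed8e61, 46488c0, 4860eb5, 7d63e1b, 88774cf, 957ee6b, ad083ab, c28f2b6, cc8f588}.
That is 9 commits.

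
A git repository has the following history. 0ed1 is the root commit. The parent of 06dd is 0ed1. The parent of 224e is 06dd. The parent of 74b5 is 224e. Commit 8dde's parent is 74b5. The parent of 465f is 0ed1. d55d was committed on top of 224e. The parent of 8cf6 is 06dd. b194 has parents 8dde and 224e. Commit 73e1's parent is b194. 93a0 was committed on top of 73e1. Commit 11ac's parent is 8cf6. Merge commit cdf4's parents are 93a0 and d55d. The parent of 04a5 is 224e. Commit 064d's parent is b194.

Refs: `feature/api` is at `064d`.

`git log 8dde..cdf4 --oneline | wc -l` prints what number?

5

Reachable from cdf4: {06dd, 0ed1, 224e, 73e1, 74b5, 8dde, 93a0, b194, cdf4, d55d}.
Reachable from 8dde: {06dd, 0ed1, 224e, 74b5, 8dde}.
In cdf4's history but not 8dde's: {73e1, 93a0, b194, cdf4, d55d} — 5 commits.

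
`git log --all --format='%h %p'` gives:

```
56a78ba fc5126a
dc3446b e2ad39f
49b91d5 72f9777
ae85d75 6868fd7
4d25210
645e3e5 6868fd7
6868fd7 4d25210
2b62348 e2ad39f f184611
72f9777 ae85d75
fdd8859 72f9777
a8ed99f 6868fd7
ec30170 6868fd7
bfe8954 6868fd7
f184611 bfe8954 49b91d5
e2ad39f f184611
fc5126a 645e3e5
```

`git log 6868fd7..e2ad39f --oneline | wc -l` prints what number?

6

Reachable from e2ad39f: {49b91d5, 4d25210, 6868fd7, 72f9777, ae85d75, bfe8954, e2ad39f, f184611}.
Reachable from 6868fd7: {4d25210, 6868fd7}.
In e2ad39f's history but not 6868fd7's: {49b91d5, 72f9777, ae85d75, bfe8954, e2ad39f, f184611} — 6 commits.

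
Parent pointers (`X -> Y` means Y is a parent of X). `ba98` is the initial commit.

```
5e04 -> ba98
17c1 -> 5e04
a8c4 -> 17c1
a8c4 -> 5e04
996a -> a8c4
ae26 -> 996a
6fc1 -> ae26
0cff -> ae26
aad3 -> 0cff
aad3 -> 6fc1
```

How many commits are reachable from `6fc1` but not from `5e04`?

Reachable from 6fc1: {17c1, 5e04, 6fc1, 996a, a8c4, ae26, ba98}.
Reachable from 5e04: {5e04, ba98}.
In 6fc1's history but not 5e04's: {17c1, 6fc1, 996a, a8c4, ae26} — 5 commits.

5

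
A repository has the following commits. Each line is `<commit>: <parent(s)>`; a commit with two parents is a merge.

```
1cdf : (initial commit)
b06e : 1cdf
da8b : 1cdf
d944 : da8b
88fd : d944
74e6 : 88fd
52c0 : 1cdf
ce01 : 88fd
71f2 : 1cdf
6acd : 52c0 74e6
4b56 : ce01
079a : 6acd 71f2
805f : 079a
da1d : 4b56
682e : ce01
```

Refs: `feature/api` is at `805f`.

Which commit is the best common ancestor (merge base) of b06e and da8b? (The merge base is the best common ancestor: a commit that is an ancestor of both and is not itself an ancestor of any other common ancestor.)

1cdf

Ancestors of b06e: {1cdf, b06e}.
Ancestors of da8b: {1cdf, da8b}.
Common ancestors: {1cdf}.
The only common ancestor is 1cdf, so it is the merge base.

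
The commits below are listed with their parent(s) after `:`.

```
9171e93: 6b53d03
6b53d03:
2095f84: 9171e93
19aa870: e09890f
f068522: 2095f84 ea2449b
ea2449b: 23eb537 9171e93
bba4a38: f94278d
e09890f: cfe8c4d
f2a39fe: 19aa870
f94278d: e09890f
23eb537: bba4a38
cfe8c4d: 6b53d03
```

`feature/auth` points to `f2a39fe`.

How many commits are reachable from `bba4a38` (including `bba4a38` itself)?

Walking parent pointers from bba4a38: reachable set = {6b53d03, bba4a38, cfe8c4d, e09890f, f94278d}.
That is 5 commits.

5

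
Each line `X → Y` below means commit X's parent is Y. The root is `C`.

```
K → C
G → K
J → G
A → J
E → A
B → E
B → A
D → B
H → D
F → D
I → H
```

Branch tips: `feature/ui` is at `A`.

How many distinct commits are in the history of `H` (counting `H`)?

9

Walking parent pointers from H: reachable set = {A, B, C, D, E, G, H, J, K}.
That is 9 commits.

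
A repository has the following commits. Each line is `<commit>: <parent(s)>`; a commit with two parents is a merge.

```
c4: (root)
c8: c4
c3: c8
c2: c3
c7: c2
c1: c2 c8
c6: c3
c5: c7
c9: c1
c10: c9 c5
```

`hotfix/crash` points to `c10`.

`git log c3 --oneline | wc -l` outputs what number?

3

Walking parent pointers from c3: reachable set = {c3, c4, c8}.
That is 3 commits.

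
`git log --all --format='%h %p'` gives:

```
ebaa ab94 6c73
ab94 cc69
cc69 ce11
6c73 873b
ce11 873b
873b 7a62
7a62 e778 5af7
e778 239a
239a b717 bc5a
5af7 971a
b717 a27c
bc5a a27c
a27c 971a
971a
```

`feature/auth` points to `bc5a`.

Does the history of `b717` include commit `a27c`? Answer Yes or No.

Yes

Ancestors of b717 (commits reachable by following parents): {971a, a27c, b717}.
a27c is in that set, so it is an ancestor of b717.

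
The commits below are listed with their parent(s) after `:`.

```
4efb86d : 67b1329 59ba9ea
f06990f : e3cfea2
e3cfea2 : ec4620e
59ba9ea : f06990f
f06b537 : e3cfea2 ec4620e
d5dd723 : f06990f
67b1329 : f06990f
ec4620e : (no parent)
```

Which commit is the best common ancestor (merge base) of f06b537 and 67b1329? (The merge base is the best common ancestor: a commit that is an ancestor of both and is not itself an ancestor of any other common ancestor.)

Ancestors of f06b537: {e3cfea2, ec4620e, f06b537}.
Ancestors of 67b1329: {67b1329, e3cfea2, ec4620e, f06990f}.
Common ancestors: {e3cfea2, ec4620e}.
Among these, e3cfea2 is not an ancestor of any other common ancestor — it is the merge base.

e3cfea2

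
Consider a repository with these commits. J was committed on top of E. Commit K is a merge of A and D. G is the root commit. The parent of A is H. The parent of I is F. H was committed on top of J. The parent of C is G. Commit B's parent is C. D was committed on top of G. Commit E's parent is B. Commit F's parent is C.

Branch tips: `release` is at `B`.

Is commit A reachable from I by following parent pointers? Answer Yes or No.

Ancestors of I: {C, F, G, I}.
A is not in that set, so it is not an ancestor of I.

No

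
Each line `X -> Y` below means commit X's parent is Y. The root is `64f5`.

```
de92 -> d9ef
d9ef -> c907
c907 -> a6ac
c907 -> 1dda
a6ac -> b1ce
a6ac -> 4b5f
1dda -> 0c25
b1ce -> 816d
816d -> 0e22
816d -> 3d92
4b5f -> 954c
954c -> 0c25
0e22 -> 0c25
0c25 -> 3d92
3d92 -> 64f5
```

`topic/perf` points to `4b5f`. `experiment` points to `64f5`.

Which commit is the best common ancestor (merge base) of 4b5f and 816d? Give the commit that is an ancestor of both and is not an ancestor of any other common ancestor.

Ancestors of 4b5f: {0c25, 3d92, 4b5f, 64f5, 954c}.
Ancestors of 816d: {0c25, 0e22, 3d92, 64f5, 816d}.
Common ancestors: {0c25, 3d92, 64f5}.
Among these, 0c25 is not an ancestor of any other common ancestor — it is the merge base.

0c25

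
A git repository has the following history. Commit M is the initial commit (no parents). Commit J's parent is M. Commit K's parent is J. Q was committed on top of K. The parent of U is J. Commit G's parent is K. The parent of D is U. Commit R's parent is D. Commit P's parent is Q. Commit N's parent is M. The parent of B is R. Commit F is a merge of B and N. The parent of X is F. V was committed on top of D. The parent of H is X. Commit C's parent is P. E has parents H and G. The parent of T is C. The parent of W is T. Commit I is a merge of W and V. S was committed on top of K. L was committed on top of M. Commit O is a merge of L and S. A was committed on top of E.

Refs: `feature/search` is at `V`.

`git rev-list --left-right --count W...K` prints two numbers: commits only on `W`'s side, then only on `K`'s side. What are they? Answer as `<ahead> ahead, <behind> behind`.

Reachable from W: {C, J, K, M, P, Q, T, W}.
Reachable from K: {J, K, M}.
Only in W's history (ahead): {C, P, Q, T, W} — 5.
Only in K's history (behind): {} — 0.

5 ahead, 0 behind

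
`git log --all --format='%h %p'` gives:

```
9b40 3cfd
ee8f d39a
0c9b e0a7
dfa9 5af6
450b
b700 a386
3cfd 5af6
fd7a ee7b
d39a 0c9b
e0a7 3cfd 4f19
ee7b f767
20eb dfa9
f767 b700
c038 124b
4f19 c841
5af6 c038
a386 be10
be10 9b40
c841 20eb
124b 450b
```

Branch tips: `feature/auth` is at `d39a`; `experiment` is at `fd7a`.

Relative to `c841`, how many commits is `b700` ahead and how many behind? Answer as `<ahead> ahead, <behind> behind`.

Reachable from b700: {124b, 3cfd, 450b, 5af6, 9b40, a386, b700, be10, c038}.
Reachable from c841: {124b, 20eb, 450b, 5af6, c038, c841, dfa9}.
Only in b700's history (ahead): {3cfd, 9b40, a386, b700, be10} — 5.
Only in c841's history (behind): {20eb, c841, dfa9} — 3.

5 ahead, 3 behind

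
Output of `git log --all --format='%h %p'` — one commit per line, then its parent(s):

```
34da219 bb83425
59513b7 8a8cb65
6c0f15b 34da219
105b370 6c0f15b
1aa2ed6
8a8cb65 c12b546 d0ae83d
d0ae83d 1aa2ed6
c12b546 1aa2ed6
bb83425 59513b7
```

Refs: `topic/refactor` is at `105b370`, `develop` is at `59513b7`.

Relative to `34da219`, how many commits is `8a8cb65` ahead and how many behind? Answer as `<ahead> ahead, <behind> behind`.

0 ahead, 3 behind

Reachable from 8a8cb65: {1aa2ed6, 8a8cb65, c12b546, d0ae83d}.
Reachable from 34da219: {1aa2ed6, 34da219, 59513b7, 8a8cb65, bb83425, c12b546, d0ae83d}.
Only in 8a8cb65's history (ahead): {} — 0.
Only in 34da219's history (behind): {34da219, 59513b7, bb83425} — 3.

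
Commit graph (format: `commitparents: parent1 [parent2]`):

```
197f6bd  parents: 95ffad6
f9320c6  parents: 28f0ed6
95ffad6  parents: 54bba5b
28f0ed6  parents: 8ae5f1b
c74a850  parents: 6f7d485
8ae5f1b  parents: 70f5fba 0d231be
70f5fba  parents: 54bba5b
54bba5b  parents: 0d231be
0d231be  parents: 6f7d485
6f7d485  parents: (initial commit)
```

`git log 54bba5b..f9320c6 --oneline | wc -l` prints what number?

Reachable from f9320c6: {0d231be, 28f0ed6, 54bba5b, 6f7d485, 70f5fba, 8ae5f1b, f9320c6}.
Reachable from 54bba5b: {0d231be, 54bba5b, 6f7d485}.
In f9320c6's history but not 54bba5b's: {28f0ed6, 70f5fba, 8ae5f1b, f9320c6} — 4 commits.

4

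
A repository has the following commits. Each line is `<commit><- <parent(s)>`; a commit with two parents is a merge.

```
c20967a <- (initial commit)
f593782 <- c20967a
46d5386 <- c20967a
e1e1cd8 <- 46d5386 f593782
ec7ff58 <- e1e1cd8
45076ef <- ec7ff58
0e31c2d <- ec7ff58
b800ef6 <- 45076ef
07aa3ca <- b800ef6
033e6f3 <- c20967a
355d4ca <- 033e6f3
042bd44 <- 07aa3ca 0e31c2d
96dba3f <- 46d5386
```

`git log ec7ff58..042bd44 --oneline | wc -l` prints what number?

Reachable from 042bd44: {042bd44, 07aa3ca, 0e31c2d, 45076ef, 46d5386, b800ef6, c20967a, e1e1cd8, ec7ff58, f593782}.
Reachable from ec7ff58: {46d5386, c20967a, e1e1cd8, ec7ff58, f593782}.
In 042bd44's history but not ec7ff58's: {042bd44, 07aa3ca, 0e31c2d, 45076ef, b800ef6} — 5 commits.

5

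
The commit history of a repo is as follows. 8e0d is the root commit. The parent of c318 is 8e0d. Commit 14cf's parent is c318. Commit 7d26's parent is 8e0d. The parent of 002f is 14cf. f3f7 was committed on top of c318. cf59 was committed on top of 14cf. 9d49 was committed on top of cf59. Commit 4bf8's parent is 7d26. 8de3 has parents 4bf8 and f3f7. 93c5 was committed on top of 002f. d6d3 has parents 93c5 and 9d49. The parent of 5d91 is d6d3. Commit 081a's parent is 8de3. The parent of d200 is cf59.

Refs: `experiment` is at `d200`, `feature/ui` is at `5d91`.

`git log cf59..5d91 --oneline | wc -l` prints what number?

5

Reachable from 5d91: {002f, 14cf, 5d91, 8e0d, 93c5, 9d49, c318, cf59, d6d3}.
Reachable from cf59: {14cf, 8e0d, c318, cf59}.
In 5d91's history but not cf59's: {002f, 5d91, 93c5, 9d49, d6d3} — 5 commits.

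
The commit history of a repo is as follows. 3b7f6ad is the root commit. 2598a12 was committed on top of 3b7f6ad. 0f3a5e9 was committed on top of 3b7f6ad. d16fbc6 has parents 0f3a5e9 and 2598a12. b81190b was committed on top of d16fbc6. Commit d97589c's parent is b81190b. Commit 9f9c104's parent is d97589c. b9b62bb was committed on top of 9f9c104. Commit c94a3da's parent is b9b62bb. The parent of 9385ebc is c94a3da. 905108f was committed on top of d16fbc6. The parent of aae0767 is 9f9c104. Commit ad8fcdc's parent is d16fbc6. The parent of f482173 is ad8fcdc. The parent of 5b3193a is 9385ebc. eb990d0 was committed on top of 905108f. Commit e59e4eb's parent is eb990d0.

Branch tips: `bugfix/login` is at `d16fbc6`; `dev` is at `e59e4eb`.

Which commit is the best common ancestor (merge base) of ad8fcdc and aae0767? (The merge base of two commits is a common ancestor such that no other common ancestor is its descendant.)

Ancestors of ad8fcdc: {0f3a5e9, 2598a12, 3b7f6ad, ad8fcdc, d16fbc6}.
Ancestors of aae0767: {0f3a5e9, 2598a12, 3b7f6ad, 9f9c104, aae0767, b81190b, d16fbc6, d97589c}.
Common ancestors: {0f3a5e9, 2598a12, 3b7f6ad, d16fbc6}.
Among these, d16fbc6 is not an ancestor of any other common ancestor — it is the merge base.

d16fbc6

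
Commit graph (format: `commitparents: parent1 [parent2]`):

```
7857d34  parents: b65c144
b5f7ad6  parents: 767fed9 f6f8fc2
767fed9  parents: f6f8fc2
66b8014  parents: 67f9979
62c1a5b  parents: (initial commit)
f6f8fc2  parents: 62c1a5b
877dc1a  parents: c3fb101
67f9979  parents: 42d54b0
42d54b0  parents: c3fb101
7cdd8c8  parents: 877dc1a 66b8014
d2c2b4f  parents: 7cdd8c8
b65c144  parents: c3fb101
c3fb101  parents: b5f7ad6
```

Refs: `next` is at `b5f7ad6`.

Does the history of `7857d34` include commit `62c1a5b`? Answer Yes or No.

Yes

Ancestors of 7857d34 (commits reachable by following parents): {62c1a5b, 767fed9, 7857d34, b5f7ad6, b65c144, c3fb101, f6f8fc2}.
62c1a5b is in that set, so it is an ancestor of 7857d34.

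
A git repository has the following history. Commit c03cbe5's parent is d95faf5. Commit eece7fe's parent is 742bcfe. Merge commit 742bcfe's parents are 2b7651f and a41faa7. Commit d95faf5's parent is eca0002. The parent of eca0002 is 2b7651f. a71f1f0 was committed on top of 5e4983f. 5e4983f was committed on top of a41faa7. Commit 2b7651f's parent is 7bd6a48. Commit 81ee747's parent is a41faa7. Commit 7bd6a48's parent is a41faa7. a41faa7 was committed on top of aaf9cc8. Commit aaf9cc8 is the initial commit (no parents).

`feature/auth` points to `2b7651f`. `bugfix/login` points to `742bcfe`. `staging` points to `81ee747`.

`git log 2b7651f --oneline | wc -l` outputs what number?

Walking parent pointers from 2b7651f: reachable set = {2b7651f, 7bd6a48, a41faa7, aaf9cc8}.
That is 4 commits.

4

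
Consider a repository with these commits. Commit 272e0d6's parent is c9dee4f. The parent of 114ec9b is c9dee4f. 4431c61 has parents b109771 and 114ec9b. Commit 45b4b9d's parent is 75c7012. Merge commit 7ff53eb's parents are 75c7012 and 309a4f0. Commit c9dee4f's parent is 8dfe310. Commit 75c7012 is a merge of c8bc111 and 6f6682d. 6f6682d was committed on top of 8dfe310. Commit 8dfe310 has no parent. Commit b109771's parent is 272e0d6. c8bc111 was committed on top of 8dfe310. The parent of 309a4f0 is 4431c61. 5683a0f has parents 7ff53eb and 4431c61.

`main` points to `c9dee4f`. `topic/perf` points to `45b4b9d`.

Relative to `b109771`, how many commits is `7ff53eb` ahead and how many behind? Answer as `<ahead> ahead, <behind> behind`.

Reachable from 7ff53eb: {114ec9b, 272e0d6, 309a4f0, 4431c61, 6f6682d, 75c7012, 7ff53eb, 8dfe310, b109771, c8bc111, c9dee4f}.
Reachable from b109771: {272e0d6, 8dfe310, b109771, c9dee4f}.
Only in 7ff53eb's history (ahead): {114ec9b, 309a4f0, 4431c61, 6f6682d, 75c7012, 7ff53eb, c8bc111} — 7.
Only in b109771's history (behind): {} — 0.

7 ahead, 0 behind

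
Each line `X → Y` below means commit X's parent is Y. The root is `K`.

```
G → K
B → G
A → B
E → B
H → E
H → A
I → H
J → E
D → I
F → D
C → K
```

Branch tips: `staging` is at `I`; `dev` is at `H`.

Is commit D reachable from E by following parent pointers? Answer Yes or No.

Ancestors of E: {B, E, G, K}.
D is not in that set, so it is not an ancestor of E.

No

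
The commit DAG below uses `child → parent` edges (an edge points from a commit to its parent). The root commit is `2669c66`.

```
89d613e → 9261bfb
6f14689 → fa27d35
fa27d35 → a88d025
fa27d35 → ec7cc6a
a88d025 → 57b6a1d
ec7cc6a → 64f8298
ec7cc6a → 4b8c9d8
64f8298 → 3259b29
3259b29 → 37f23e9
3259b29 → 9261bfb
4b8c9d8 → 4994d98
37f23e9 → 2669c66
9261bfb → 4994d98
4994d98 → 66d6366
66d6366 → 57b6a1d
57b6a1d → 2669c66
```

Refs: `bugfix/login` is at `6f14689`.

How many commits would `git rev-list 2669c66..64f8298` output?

Reachable from 64f8298: {2669c66, 3259b29, 37f23e9, 4994d98, 57b6a1d, 64f8298, 66d6366, 9261bfb}.
Reachable from 2669c66: {2669c66}.
In 64f8298's history but not 2669c66's: {3259b29, 37f23e9, 4994d98, 57b6a1d, 64f8298, 66d6366, 9261bfb} — 7 commits.

7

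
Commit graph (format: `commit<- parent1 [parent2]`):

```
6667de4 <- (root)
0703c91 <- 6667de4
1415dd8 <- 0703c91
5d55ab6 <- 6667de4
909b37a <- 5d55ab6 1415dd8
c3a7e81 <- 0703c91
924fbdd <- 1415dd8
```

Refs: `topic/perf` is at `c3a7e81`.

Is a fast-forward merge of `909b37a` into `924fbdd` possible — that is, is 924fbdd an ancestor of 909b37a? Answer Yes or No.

A fast-forward from 924fbdd to 909b37a is possible iff 924fbdd is an ancestor of 909b37a.
Ancestors of 909b37a: {0703c91, 1415dd8, 5d55ab6, 6667de4, 909b37a}.
924fbdd is not among them, so fast-forward is not possible.

No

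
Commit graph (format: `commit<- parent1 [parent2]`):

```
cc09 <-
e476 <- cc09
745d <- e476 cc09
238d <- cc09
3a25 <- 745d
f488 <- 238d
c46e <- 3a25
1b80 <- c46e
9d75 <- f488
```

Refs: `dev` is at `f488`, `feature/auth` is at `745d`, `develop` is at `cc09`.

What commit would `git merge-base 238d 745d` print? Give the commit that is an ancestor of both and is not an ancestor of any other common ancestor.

cc09

Ancestors of 238d: {238d, cc09}.
Ancestors of 745d: {745d, cc09, e476}.
Common ancestors: {cc09}.
The only common ancestor is cc09, so it is the merge base.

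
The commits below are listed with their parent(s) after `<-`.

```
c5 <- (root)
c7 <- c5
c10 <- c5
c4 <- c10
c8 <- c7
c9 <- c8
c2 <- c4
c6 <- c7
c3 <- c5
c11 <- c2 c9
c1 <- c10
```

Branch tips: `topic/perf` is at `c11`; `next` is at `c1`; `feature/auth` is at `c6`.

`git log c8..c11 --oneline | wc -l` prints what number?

5

Reachable from c11: {c10, c11, c2, c4, c5, c7, c8, c9}.
Reachable from c8: {c5, c7, c8}.
In c11's history but not c8's: {c10, c11, c2, c4, c9} — 5 commits.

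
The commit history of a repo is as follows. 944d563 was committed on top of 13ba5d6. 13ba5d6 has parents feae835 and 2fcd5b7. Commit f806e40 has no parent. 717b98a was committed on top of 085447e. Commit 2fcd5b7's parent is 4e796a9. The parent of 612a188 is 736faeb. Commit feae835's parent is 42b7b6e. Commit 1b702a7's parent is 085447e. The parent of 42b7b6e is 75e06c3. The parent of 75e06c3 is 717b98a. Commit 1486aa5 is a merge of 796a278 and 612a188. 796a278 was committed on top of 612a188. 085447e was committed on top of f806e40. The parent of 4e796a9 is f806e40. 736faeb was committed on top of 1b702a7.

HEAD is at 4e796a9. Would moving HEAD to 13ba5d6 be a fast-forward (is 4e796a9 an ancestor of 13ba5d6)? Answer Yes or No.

Yes

A fast-forward from 4e796a9 to 13ba5d6 is possible iff 4e796a9 is an ancestor of 13ba5d6.
Ancestors of 13ba5d6: {085447e, 13ba5d6, 2fcd5b7, 42b7b6e, 4e796a9, 717b98a, 75e06c3, f806e40, feae835}.
4e796a9 is among them, so fast-forward is possible.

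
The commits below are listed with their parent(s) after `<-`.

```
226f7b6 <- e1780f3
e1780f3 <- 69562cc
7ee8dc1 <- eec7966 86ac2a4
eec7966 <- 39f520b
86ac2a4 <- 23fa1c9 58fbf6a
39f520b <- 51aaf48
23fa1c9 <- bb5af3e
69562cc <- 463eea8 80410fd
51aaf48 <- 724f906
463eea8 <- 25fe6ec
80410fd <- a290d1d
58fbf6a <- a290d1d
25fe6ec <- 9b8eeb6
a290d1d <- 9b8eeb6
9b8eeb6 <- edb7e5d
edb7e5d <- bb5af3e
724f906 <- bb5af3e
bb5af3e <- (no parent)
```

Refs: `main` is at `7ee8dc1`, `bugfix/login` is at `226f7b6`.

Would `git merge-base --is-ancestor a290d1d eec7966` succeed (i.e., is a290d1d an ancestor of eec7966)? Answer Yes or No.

No

Ancestors of eec7966: {39f520b, 51aaf48, 724f906, bb5af3e, eec7966}.
a290d1d is not in that set, so it is not an ancestor of eec7966.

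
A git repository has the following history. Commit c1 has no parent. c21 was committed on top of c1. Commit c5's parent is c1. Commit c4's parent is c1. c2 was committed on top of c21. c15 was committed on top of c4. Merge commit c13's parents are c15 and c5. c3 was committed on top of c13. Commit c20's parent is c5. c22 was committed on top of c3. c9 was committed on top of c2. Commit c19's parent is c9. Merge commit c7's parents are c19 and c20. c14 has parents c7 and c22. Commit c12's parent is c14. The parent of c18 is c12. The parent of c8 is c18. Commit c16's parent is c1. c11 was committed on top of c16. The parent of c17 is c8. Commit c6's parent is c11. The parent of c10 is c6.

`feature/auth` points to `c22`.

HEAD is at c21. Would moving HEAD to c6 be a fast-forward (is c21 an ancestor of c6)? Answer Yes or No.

No

A fast-forward from c21 to c6 is possible iff c21 is an ancestor of c6.
Ancestors of c6: {c1, c11, c16, c6}.
c21 is not among them, so fast-forward is not possible.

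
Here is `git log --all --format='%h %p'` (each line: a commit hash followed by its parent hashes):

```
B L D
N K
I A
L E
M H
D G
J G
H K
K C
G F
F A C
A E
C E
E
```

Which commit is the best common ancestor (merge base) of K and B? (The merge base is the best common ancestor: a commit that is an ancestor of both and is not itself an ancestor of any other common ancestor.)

C

Ancestors of K: {C, E, K}.
Ancestors of B: {A, B, C, D, E, F, G, L}.
Common ancestors: {C, E}.
Among these, C is not an ancestor of any other common ancestor — it is the merge base.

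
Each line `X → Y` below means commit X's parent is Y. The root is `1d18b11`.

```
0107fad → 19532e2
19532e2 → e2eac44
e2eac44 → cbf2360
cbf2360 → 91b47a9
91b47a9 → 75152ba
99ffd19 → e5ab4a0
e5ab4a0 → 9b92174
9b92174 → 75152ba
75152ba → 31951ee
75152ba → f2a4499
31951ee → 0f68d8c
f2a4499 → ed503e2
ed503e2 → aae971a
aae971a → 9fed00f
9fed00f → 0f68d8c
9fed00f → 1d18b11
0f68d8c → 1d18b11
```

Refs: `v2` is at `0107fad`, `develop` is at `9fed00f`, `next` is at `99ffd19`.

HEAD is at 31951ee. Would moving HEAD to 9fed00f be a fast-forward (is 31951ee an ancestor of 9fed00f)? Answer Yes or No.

No

A fast-forward from 31951ee to 9fed00f is possible iff 31951ee is an ancestor of 9fed00f.
Ancestors of 9fed00f: {0f68d8c, 1d18b11, 9fed00f}.
31951ee is not among them, so fast-forward is not possible.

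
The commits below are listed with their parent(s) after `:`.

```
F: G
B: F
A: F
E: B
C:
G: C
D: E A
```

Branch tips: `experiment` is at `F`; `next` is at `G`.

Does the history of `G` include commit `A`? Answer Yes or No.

No

Ancestors of G: {C, G}.
A is not in that set, so it is not an ancestor of G.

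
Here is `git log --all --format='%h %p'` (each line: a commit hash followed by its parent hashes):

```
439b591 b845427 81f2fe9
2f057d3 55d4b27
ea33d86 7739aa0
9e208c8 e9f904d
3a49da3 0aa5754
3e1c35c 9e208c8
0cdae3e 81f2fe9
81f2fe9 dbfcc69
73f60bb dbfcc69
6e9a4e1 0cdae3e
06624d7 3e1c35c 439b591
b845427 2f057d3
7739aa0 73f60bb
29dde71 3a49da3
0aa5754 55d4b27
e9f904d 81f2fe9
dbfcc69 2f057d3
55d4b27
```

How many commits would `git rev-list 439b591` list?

6

Walking parent pointers from 439b591: reachable set = {2f057d3, 439b591, 55d4b27, 81f2fe9, b845427, dbfcc69}.
That is 6 commits.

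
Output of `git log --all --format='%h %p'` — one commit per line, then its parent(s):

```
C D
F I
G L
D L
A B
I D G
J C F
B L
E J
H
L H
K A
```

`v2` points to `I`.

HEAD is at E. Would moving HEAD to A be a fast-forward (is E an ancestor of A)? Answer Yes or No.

A fast-forward from E to A is possible iff E is an ancestor of A.
Ancestors of A: {A, B, H, L}.
E is not among them, so fast-forward is not possible.

No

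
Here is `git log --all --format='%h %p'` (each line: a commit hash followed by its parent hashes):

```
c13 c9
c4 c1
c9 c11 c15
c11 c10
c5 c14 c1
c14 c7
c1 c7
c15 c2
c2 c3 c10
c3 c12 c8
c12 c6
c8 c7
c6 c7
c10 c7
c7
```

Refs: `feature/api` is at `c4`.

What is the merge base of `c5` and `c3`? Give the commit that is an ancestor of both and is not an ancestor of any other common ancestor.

c7

Ancestors of c5: {c1, c14, c5, c7}.
Ancestors of c3: {c12, c3, c6, c7, c8}.
Common ancestors: {c7}.
The only common ancestor is c7, so it is the merge base.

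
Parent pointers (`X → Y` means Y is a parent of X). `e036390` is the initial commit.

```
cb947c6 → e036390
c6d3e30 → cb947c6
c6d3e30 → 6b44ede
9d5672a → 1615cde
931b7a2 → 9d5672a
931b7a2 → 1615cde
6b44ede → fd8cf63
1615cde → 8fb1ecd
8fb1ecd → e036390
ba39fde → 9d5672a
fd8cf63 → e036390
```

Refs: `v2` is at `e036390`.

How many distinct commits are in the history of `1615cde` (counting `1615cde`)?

3

Walking parent pointers from 1615cde: reachable set = {1615cde, 8fb1ecd, e036390}.
That is 3 commits.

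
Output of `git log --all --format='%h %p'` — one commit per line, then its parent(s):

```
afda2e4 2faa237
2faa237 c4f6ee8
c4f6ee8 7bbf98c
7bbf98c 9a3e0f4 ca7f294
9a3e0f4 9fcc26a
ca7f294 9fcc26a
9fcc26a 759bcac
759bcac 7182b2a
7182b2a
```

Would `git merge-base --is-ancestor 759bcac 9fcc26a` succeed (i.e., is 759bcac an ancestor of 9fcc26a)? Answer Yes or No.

Ancestors of 9fcc26a (commits reachable by following parents): {7182b2a, 759bcac, 9fcc26a}.
759bcac is in that set, so it is an ancestor of 9fcc26a.

Yes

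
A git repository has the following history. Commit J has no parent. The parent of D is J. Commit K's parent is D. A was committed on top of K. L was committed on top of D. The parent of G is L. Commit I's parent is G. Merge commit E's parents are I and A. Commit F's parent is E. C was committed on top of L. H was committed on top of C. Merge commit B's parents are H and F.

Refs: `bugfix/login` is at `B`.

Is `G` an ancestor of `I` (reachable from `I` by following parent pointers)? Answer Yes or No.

Ancestors of I (commits reachable by following parents): {D, G, I, J, L}.
G is in that set, so it is an ancestor of I.

Yes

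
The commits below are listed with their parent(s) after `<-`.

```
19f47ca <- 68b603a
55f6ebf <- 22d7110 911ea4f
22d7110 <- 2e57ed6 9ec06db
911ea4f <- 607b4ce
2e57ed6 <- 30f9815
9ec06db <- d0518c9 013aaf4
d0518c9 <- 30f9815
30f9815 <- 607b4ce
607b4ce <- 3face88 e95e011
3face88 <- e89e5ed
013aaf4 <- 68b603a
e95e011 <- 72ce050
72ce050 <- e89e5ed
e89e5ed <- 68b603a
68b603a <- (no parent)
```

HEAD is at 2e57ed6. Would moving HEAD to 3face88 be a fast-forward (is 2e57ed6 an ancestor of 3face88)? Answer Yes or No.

No

A fast-forward from 2e57ed6 to 3face88 is possible iff 2e57ed6 is an ancestor of 3face88.
Ancestors of 3face88: {3face88, 68b603a, e89e5ed}.
2e57ed6 is not among them, so fast-forward is not possible.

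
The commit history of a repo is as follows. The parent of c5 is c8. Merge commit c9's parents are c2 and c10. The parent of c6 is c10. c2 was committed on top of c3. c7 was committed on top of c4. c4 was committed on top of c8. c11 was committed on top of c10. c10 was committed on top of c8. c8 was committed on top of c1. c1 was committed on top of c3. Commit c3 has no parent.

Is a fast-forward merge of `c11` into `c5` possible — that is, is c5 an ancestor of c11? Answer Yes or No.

No

A fast-forward from c5 to c11 is possible iff c5 is an ancestor of c11.
Ancestors of c11: {c1, c10, c11, c3, c8}.
c5 is not among them, so fast-forward is not possible.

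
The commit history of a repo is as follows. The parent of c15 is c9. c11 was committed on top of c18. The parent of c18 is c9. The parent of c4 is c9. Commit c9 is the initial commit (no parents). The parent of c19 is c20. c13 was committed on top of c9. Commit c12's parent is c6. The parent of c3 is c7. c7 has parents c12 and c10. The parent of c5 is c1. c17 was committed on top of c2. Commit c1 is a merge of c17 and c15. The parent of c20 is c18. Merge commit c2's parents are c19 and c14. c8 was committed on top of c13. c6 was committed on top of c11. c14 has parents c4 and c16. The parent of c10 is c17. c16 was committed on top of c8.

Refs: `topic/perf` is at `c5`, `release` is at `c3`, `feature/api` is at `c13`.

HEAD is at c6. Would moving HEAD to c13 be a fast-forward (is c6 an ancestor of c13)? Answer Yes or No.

No

A fast-forward from c6 to c13 is possible iff c6 is an ancestor of c13.
Ancestors of c13: {c13, c9}.
c6 is not among them, so fast-forward is not possible.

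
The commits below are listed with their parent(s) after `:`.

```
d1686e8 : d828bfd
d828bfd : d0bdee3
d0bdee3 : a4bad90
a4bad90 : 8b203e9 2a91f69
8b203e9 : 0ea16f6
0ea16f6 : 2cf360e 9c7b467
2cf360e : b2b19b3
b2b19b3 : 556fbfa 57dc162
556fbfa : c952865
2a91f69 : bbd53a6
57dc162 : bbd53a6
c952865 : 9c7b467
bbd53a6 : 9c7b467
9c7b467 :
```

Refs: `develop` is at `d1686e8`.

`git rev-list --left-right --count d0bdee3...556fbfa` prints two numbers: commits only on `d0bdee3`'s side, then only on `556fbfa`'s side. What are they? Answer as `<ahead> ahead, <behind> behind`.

Reachable from d0bdee3: {0ea16f6, 2a91f69, 2cf360e, 556fbfa, 57dc162, 8b203e9, 9c7b467, a4bad90, b2b19b3, bbd53a6, c952865, d0bdee3}.
Reachable from 556fbfa: {556fbfa, 9c7b467, c952865}.
Only in d0bdee3's history (ahead): {0ea16f6, 2a91f69, 2cf360e, 57dc162, 8b203e9, a4bad90, b2b19b3, bbd53a6, d0bdee3} — 9.
Only in 556fbfa's history (behind): {} — 0.

9 ahead, 0 behind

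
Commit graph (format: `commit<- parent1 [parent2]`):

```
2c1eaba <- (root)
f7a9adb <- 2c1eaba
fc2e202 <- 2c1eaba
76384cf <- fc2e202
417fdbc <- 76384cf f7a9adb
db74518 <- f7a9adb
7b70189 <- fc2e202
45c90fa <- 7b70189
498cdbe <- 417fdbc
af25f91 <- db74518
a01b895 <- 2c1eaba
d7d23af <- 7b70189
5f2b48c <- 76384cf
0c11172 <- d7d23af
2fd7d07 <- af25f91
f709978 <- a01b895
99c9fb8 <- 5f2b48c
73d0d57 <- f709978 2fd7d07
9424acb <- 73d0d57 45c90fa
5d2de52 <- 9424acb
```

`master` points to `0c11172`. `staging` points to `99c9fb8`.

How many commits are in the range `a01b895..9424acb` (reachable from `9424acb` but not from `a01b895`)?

10

Reachable from 9424acb: {2c1eaba, 2fd7d07, 45c90fa, 73d0d57, 7b70189, 9424acb, a01b895, af25f91, db74518, f709978, f7a9adb, fc2e202}.
Reachable from a01b895: {2c1eaba, a01b895}.
In 9424acb's history but not a01b895's: {2fd7d07, 45c90fa, 73d0d57, 7b70189, 9424acb, af25f91, db74518, f709978, f7a9adb, fc2e202} — 10 commits.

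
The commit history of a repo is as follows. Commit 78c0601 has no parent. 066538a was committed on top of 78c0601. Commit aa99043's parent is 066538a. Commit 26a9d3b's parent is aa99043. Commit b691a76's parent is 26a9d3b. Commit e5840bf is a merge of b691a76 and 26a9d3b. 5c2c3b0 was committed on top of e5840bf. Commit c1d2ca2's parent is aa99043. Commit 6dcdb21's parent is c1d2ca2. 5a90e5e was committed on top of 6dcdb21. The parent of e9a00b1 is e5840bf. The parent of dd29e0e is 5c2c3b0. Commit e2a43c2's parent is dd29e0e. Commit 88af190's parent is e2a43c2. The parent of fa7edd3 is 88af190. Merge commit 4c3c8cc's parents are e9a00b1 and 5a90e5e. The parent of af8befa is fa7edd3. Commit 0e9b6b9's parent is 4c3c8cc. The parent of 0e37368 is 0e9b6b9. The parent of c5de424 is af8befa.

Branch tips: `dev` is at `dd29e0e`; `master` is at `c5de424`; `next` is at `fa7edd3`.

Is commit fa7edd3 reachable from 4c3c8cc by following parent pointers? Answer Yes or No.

Ancestors of 4c3c8cc: {066538a, 26a9d3b, 4c3c8cc, 5a90e5e, 6dcdb21, 78c0601, aa99043, b691a76, c1d2ca2, e5840bf, e9a00b1}.
fa7edd3 is not in that set, so it is not an ancestor of 4c3c8cc.

No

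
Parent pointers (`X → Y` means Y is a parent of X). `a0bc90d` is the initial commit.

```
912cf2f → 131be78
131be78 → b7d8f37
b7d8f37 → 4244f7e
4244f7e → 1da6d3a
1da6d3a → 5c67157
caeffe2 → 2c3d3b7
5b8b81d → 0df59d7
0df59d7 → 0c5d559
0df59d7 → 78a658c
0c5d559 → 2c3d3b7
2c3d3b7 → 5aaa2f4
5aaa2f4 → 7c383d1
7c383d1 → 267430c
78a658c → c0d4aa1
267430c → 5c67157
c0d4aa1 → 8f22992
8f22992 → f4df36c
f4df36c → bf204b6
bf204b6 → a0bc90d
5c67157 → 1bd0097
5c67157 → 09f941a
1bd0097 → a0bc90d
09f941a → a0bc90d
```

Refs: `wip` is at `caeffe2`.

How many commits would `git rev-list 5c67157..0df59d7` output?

11

Reachable from 0df59d7: {09f941a, 0c5d559, 0df59d7, 1bd0097, 267430c, 2c3d3b7, 5aaa2f4, 5c67157, 78a658c, 7c383d1, 8f22992, a0bc90d, bf204b6, c0d4aa1, f4df36c}.
Reachable from 5c67157: {09f941a, 1bd0097, 5c67157, a0bc90d}.
In 0df59d7's history but not 5c67157's: {0c5d559, 0df59d7, 267430c, 2c3d3b7, 5aaa2f4, 78a658c, 7c383d1, 8f22992, bf204b6, c0d4aa1, f4df36c} — 11 commits.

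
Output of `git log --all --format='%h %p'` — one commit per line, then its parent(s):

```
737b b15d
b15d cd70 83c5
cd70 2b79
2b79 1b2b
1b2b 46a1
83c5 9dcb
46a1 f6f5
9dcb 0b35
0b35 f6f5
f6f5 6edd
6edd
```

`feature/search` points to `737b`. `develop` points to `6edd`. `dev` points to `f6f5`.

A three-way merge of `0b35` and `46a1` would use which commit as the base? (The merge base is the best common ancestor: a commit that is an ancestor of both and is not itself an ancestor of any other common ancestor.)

f6f5

Ancestors of 0b35: {0b35, 6edd, f6f5}.
Ancestors of 46a1: {46a1, 6edd, f6f5}.
Common ancestors: {6edd, f6f5}.
Among these, f6f5 is not an ancestor of any other common ancestor — it is the merge base.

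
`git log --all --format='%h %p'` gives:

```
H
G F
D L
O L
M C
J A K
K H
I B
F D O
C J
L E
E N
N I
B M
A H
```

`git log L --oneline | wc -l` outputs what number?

Walking parent pointers from L: reachable set = {A, B, C, E, H, I, J, K, L, M, N}.
That is 11 commits.

11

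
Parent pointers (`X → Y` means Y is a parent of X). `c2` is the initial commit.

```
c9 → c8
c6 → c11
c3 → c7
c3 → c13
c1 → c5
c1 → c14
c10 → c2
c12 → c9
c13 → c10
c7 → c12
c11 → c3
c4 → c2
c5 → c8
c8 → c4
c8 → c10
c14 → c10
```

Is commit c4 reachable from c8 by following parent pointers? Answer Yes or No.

Yes

Ancestors of c8 (commits reachable by following parents): {c10, c2, c4, c8}.
c4 is in that set, so it is an ancestor of c8.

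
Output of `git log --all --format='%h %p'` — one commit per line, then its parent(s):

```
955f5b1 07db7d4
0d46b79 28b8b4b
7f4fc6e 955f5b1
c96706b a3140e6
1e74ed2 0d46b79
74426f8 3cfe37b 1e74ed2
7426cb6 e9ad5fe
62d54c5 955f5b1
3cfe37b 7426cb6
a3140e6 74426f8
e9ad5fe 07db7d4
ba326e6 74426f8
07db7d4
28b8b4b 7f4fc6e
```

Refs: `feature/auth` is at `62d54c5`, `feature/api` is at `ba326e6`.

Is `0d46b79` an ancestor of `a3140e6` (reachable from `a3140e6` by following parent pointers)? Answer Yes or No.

Yes

Ancestors of a3140e6 (commits reachable by following parents): {07db7d4, 0d46b79, 1e74ed2, 28b8b4b, 3cfe37b, 7426cb6, 74426f8, 7f4fc6e, 955f5b1, a3140e6, e9ad5fe}.
0d46b79 is in that set, so it is an ancestor of a3140e6.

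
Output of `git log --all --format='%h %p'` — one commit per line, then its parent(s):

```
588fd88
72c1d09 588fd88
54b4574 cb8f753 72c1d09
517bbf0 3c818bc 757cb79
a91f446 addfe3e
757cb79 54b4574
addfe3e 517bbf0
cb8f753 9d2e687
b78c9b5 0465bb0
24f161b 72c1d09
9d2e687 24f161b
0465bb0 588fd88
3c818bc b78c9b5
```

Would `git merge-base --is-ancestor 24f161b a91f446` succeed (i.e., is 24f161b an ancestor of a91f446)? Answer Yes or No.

Ancestors of a91f446 (commits reachable by following parents): {0465bb0, 24f161b, 3c818bc, 517bbf0, 54b4574, 588fd88, 72c1d09, 757cb79, 9d2e687, a91f446, addfe3e, b78c9b5, cb8f753}.
24f161b is in that set, so it is an ancestor of a91f446.

Yes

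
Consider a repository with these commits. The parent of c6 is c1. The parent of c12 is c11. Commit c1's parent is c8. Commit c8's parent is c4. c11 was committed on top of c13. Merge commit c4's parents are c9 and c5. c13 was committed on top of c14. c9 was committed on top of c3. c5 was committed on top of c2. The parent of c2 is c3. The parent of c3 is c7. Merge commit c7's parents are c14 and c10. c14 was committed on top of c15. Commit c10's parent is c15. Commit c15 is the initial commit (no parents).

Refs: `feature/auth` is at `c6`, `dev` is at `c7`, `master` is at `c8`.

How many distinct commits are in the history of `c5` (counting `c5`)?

7

Walking parent pointers from c5: reachable set = {c10, c14, c15, c2, c3, c5, c7}.
That is 7 commits.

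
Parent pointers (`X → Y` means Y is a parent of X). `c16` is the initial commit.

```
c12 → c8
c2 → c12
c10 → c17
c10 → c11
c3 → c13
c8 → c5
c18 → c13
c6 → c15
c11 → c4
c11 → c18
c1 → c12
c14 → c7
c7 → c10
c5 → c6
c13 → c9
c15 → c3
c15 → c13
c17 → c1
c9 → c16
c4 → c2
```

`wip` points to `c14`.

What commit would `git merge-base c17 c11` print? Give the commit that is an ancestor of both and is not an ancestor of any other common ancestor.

Ancestors of c17: {c1, c12, c13, c15, c16, c17, c3, c5, c6, c8, c9}.
Ancestors of c11: {c11, c12, c13, c15, c16, c18, c2, c3, c4, c5, c6, c8, c9}.
Common ancestors: {c12, c13, c15, c16, c3, c5, c6, c8, c9}.
Among these, c12 is not an ancestor of any other common ancestor — it is the merge base.

c12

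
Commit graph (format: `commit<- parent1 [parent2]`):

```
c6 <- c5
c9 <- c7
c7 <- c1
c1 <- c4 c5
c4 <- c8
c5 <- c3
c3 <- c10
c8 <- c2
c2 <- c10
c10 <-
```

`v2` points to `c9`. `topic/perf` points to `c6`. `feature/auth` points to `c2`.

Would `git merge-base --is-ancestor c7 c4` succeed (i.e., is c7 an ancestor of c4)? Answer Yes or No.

No

Ancestors of c4: {c10, c2, c4, c8}.
c7 is not in that set, so it is not an ancestor of c4.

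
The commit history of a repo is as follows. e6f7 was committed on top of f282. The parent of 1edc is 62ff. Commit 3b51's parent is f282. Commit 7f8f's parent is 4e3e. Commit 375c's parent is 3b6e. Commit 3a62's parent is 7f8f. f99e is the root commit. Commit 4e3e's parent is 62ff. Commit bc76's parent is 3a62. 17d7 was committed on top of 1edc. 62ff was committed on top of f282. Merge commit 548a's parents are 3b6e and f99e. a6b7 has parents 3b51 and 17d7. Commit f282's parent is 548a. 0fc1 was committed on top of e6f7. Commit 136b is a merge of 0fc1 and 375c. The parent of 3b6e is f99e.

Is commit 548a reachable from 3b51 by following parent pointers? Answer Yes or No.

Yes

Ancestors of 3b51 (commits reachable by following parents): {3b51, 3b6e, 548a, f282, f99e}.
548a is in that set, so it is an ancestor of 3b51.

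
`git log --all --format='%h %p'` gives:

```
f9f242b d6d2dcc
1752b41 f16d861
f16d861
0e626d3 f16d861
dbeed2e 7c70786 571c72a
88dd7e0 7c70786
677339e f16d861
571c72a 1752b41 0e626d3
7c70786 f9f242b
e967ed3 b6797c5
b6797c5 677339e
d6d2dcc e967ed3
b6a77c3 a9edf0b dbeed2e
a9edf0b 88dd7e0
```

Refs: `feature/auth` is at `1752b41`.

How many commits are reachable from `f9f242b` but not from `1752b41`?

Reachable from f9f242b: {677339e, b6797c5, d6d2dcc, e967ed3, f16d861, f9f242b}.
Reachable from 1752b41: {1752b41, f16d861}.
In f9f242b's history but not 1752b41's: {677339e, b6797c5, d6d2dcc, e967ed3, f9f242b} — 5 commits.

5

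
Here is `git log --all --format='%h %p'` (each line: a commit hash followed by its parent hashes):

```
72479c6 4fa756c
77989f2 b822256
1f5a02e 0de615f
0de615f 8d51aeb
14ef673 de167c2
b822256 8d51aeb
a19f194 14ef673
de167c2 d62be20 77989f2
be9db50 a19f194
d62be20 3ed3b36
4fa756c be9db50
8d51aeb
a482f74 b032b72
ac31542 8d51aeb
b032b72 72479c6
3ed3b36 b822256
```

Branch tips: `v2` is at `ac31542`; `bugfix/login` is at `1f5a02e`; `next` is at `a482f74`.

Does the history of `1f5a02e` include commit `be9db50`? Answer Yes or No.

No

Ancestors of 1f5a02e: {0de615f, 1f5a02e, 8d51aeb}.
be9db50 is not in that set, so it is not an ancestor of 1f5a02e.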